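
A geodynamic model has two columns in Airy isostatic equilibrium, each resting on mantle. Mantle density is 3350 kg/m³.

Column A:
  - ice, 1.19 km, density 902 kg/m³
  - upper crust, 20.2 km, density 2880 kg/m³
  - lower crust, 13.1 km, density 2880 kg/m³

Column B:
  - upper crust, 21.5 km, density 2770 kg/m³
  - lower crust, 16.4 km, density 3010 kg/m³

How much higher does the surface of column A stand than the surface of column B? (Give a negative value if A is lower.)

0.155 km

For any compensation level in the mantle, the mantle terms cancel and isostasy reduces to e = (Σt_A − Σt_B) − (Σ(ρt)_A − Σ(ρt)_B) / ρ_m.
Σt_A = 34.49 km; Σt_B = 37.9 km; Σ(ρt)_A = 96977.38; Σ(ρt)_B = 108919 (in km·kg/m³).
e = (34.49 − 37.9) − (96977.38 − 108919) / 3350 = 0.155 km.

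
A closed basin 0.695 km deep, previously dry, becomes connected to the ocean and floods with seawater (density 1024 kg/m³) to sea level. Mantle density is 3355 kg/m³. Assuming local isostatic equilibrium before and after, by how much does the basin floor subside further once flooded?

After flooding the water column is d + s deep. Its weight must equal the weight of mantle displaced by the extra subsidence s: (d + s) ρ_w = s ρ_m.
s = d ρ_w / (ρ_m − ρ_w) = 0.695 km × 1024/(3355 − 1024) = 0.305 km.

0.305 km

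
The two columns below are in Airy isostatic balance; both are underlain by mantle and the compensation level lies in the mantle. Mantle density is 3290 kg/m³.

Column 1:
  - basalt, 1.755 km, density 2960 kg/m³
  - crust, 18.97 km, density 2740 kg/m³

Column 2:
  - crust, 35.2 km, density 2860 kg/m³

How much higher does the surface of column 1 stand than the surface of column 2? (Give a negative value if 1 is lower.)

For any compensation level in the mantle, the mantle terms cancel and isostasy reduces to e = (Σt_1 − Σt_2) − (Σ(ρt)_1 − Σ(ρt)_2) / ρ_m.
Σt_1 = 20.725 km; Σt_2 = 35.2 km; Σ(ρt)_1 = 57172.6; Σ(ρt)_2 = 100672 (in km·kg/m³).
e = (20.725 − 35.2) − (57172.6 − 100672) / 3290 = −1.25 km.

−1.25 km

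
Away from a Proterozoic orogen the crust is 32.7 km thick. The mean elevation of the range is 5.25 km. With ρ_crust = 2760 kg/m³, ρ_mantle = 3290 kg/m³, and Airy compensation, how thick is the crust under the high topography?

65.3 km

Root depth r = h ρ_c / (ρ_m − ρ_c) = 5.25 km × 2760 / 530 = 27.34 km.
Total thickness = T + h + r = 32.7 km + 5.25 km + 27.34 km = 65.3 km.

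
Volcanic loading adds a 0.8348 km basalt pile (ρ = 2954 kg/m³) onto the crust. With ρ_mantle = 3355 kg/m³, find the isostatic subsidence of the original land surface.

Subaerial loading: s = t ρ_load / ρ_m.
s = 0.8348 km × 2954/3355 = 0.735 km.

0.735 km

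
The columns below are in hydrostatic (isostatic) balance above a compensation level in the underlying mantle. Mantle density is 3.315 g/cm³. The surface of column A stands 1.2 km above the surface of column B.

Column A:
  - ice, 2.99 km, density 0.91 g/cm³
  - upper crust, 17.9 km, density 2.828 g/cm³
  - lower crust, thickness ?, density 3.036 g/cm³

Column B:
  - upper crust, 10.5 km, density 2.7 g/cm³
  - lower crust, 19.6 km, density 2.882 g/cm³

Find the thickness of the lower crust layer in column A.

10.8 km

Take the compensation level at the base of the deeper column (depth z_c below the surface of column A) and equate Σ ρ_i t_i down to z_c; mantle fills any gap and the z_c terms cancel.
Column A: 2.99×0.91 + 17.9×2.828 + x×3.036 + (z_c − 20.89 − x)×3.315
Column B: 1.2×0 + 10.5×2.7 + 19.6×2.882 + (z_c − 1.2 − 30.1)×3.315
The z_c×3.315 term appears on both sides and cancels. Collect the known terms of each column as K = Σ(ρt)_known − 3.315 × (depth of known layers): K_A = 53.3421 − 3.315×20.89 = −15.90825; K_B = 84.8372 − 3.315×(1.2 + 30.1) = −18.9223.
Balance: K_A − x×(3.315 − 3.036) = K_B, so x = (K_A − K_B)/(3.315 − 3.036) = 3.01405/0.279 = 10.8 km.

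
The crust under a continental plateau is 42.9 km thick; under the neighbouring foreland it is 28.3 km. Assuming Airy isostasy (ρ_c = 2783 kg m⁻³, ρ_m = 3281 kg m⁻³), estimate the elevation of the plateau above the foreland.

Excess crust Δ = 42.9 km − 28.3 km = 14.6 km, split between elevation h and root r with h + r = Δ.
Airy balance ρ_c h = (ρ_m − ρ_c) r gives r = h ρ_c/(ρ_m − ρ_c), so h (1 + ρ_c/(ρ_m − ρ_c)) = Δ, i.e. h = Δ (ρ_m − ρ_c)/ρ_m.
h = 14.6 km × 498/3281 = 2.22 km.

2.22 km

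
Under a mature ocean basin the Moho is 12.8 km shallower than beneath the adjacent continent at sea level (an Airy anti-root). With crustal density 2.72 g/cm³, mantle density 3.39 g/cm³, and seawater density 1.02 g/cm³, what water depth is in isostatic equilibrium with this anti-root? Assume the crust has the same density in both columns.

Replacing a thickness d of crust by seawater at the top must be balanced by replacing crust with mantle at the base: d (ρ_c − ρ_w) = a (ρ_m − ρ_c).
d = a (ρ_m − ρ_c)/(ρ_c − ρ_w) = 12.8 km × 0.67/1.7 = 5.04 km.

5.04 km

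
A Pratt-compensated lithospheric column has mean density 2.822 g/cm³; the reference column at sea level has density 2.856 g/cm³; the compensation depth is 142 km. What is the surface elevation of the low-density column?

1.71 km

ρ_ref D = ρ (D + h) → h = D (ρ_ref − ρ)/ρ.
h = 142 km × (2.856 − 2.822)/2.822 = 1.71 km.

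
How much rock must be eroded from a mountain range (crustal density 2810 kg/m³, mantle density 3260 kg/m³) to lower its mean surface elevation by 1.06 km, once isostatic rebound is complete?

7.68 km

Net drop Δ = e − u = e − e ρ_c/ρ_m = e (ρ_m − ρ_c)/ρ_m.
e = Δ ρ_m/(ρ_m − ρ_c) = 1.06 km × 3260/450 = 7.68 km.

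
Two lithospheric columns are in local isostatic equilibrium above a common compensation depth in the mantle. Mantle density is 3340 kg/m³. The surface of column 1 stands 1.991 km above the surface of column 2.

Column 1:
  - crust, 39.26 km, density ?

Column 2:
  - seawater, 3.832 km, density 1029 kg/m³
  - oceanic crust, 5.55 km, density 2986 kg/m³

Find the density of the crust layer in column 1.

2900 kg/m³

Take the compensation level at the base of the deeper column (depth z_c below the surface of column 1) and equate Σ ρ_i t_i down to z_c; mantle fills any gap and the z_c terms cancel.
Column 1: 39.26×ρ + (z_c − 39.26)×3340
Column 2: 1.991×0 + 3.832×1029 + 5.55×2986 + (z_c − 1.991 − 9.382)×3340
The z_c×3340 term appears on both sides and cancels. Collect the known terms of each column as K = Σ(ρt)_known − 3340 × (depth of known layers): K_1 = 0 − 3340×39.26 = −131128.4; K_2 = 20515.428 − 3340×(1.991 + 9.382) = −17470.392.
Balance: K_1 + 39.26×ρ = K_2, so ρ = (K_2 − K_1)/39.26 = 113658/39.26 = 2900 kg/m³.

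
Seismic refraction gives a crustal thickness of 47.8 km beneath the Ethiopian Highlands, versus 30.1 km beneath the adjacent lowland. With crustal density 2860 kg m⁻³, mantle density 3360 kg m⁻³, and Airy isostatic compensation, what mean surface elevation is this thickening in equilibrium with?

Excess crust Δ = 47.8 km − 30.1 km = 17.7 km, split between elevation h and root r with h + r = Δ.
Airy balance ρ_c h = (ρ_m − ρ_c) r gives r = h ρ_c/(ρ_m − ρ_c), so h (1 + ρ_c/(ρ_m − ρ_c)) = Δ, i.e. h = Δ (ρ_m − ρ_c)/ρ_m.
h = 17.7 km × 500/3360 = 2.63 km.

2.63 km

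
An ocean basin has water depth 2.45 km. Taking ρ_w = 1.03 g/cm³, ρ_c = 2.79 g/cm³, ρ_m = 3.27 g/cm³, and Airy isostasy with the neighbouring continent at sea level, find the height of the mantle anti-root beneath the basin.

8.98 km

For local isostatic compensation: replacing crust with seawater at the top is compensated by replacing crust with mantle at the base: d (ρ_c − ρ_w) = a (ρ_m − ρ_c).
a = d (ρ_c − ρ_w)/(ρ_m − ρ_c) = 2.45 km × 1.76/0.48 = 8.98 km.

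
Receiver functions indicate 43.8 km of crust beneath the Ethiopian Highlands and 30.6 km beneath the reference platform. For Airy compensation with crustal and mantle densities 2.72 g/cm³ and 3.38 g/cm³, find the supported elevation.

2.58 km

Excess crust Δ = 43.8 km − 30.6 km = 13.2 km, split between elevation h and root r with h + r = Δ.
Airy balance ρ_c h = (ρ_m − ρ_c) r gives r = h ρ_c/(ρ_m − ρ_c), so h (1 + ρ_c/(ρ_m − ρ_c)) = Δ, i.e. h = Δ (ρ_m − ρ_c)/ρ_m.
h = 13.2 km × 0.66/3.38 = 2.58 km.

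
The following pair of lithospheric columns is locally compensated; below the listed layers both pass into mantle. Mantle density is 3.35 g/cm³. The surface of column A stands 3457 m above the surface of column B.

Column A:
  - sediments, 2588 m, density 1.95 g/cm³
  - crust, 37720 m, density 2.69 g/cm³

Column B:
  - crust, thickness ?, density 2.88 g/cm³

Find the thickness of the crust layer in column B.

36000 m

Take the compensation level at the base of the deeper column (depth z_c below the surface of column A) and equate Σ ρ_i t_i down to z_c; mantle fills any gap and the z_c terms cancel.
Column A: 2588×1.95 + 37720×2.69 + (z_c − 40308)×3.35
Column B: 3457×0 + x×2.88 + (z_c − 3457 − 0 − x)×3.35
The z_c×3.35 term appears on both sides and cancels. Collect the known terms of each column as K = Σ(ρt)_known − 3.35 × (depth of known layers): K_A = 106513.4 − 3.35×40308 = −28518.4; K_B = 0 − 3.35×(3457 + 0) = −11580.95.
Balance: K_A = K_B − x×(3.35 − 2.88), so x = (K_B − K_A)/(3.35 − 2.88) = 16937.5/0.47 = 36000 m.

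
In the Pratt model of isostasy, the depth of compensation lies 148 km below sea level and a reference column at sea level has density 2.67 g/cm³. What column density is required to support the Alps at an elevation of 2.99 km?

2.62 g/cm³

Pratt balance: ρ_ref D = ρ (D + h).
ρ = ρ_ref D/(D + h) = 2.67 × 148 km/(148 km + 2.99 km) = 2.62 g/cm³.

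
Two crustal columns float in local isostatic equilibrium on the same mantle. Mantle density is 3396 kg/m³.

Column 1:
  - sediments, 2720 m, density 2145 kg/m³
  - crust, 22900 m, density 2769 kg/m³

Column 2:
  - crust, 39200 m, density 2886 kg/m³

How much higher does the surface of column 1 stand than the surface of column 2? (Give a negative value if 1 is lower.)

−657 m

For any compensation level in the mantle, the mantle terms cancel and isostasy reduces to e = (Σt_1 − Σt_2) − (Σ(ρt)_1 − Σ(ρt)_2) / ρ_m.
Σt_1 = 25620 m; Σt_2 = 39200 m; Σ(ρt)_1 = 69244500; Σ(ρt)_2 = 113131200 (in m·kg/m³).
e = (25620 − 39200) − (69244500 − 113131200) / 3396 = −657 m.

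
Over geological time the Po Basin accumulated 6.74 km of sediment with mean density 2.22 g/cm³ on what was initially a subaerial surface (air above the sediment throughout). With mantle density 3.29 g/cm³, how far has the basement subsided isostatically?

Subaerial load: s = t ρ_sed / ρ_m = 6.74 km × 2.22/3.29 = 4.55 km.

4.55 km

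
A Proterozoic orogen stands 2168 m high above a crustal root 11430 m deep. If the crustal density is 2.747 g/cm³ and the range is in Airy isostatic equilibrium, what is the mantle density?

3.27 g/cm³

Airy balance: ρ_c h = (ρ_m − ρ_c) r → ρ_m = ρ_c (1 + h/r).
ρ_m = 2.747 × (1 + 2168 m/11430 m) = 3.27 g/cm³.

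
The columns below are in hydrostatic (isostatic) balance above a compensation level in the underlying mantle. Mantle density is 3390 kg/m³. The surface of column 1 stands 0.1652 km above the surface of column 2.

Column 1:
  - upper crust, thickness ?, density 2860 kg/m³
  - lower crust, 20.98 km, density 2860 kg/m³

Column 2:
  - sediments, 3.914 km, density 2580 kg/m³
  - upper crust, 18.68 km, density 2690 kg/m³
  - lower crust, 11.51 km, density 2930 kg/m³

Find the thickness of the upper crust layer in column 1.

Take the compensation level at the base of the deeper column (depth z_c below the surface of column 1) and equate Σ ρ_i t_i down to z_c; mantle fills any gap and the z_c terms cancel.
Column 1: x×2860 + 20.98×2860 + (z_c − 20.98 − x)×3390
Column 2: 0.1652×0 + 3.914×2580 + 18.68×2690 + 11.51×2930 + (z_c − 0.1652 − 34.104)×3390
The z_c×3390 term appears on both sides and cancels. Collect the known terms of each column as K = Σ(ρt)_known − 3390 × (depth of known layers): K_1 = 60002.8 − 3390×20.98 = −11119.4; K_2 = 94071.62 − 3390×(0.1652 + 34.104) = −22100.968.
Balance: K_1 − x×(3390 − 2860) = K_2, so x = (K_1 − K_2)/(3390 − 2860) = 10981.6/530 = 20.7 km.

20.7 km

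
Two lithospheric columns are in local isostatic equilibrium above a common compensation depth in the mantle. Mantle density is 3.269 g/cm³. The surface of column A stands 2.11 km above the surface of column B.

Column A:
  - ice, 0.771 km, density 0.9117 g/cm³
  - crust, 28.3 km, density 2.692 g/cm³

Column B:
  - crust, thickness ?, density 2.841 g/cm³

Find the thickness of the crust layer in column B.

Take the compensation level at the base of the deeper column (depth z_c below the surface of column A) and equate Σ ρ_i t_i down to z_c; mantle fills any gap and the z_c terms cancel.
Column A: 0.771×0.9117 + 28.3×2.692 + (z_c − 29.071)×3.269
Column B: 2.11×0 + x×2.841 + (z_c − 2.11 − 0 − x)×3.269
The z_c×3.269 term appears on both sides and cancels. Collect the known terms of each column as K = Σ(ρt)_known − 3.269 × (depth of known layers): K_A = 76.8865207 − 3.269×29.071 = −18.1465783; K_B = 0 − 3.269×(2.11 + 0) = −6.89759.
Balance: K_A = K_B − x×(3.269 − 2.841), so x = (K_B − K_A)/(3.269 − 2.841) = 11.249/0.428 = 26.3 km.

26.3 km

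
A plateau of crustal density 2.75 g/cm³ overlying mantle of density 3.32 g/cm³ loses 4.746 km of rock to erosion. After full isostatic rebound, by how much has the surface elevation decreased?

0.815 km

Rebound u = e ρ_c/ρ_m = 4.746 km × 2.75/3.32 = 3.931 km.
Net surface drop = e − u = 4.746 km − 3.931 km = e (ρ_m − ρ_c)/ρ_m = 0.815 km.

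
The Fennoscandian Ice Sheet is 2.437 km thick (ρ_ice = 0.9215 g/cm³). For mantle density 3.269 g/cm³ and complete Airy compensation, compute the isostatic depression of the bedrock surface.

Equating mass per unit area of the two columns: the ice load ρ_ice t is balanced by mantle displaced below, ρ_m s.
s = t ρ_ice / ρ_m = 2.437 km × 0.9215/3.269 = 0.687 km.

0.687 km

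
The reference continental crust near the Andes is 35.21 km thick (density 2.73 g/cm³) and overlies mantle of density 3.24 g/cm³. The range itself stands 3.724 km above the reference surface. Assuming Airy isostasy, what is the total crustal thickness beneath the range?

58.9 km

Root depth r = h ρ_c / (ρ_m − ρ_c) = 3.724 km × 2.73 / 0.51 = 19.93 km.
Total thickness = T + h + r = 35.21 km + 3.724 km + 19.93 km = 58.9 km.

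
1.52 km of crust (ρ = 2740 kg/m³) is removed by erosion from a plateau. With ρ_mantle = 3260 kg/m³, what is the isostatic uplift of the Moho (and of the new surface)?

Unloading: uplift u = e ρ_c/ρ_m = 1.52 km × 2740/3260 = 1.28 km.

1.28 km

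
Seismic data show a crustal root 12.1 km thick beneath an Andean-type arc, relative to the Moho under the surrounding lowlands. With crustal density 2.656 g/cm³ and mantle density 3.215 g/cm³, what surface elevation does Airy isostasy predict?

2.55 km

Equating mass per unit area of the two columns: ρ_c h = (ρ_m − ρ_c) r.
h = r (ρ_m − ρ_c) / ρ_c = 12.1 km × (3.215 − 2.656) / 2.656 = 2.55 km.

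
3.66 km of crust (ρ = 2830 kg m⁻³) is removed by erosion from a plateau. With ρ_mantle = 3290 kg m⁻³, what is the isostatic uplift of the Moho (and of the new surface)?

Unloading: uplift u = e ρ_c/ρ_m = 3.66 km × 2830/3290 = 3.15 km.

3.15 km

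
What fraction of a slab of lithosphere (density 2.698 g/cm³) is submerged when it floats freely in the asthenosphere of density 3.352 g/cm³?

0.805

Submerged fraction = ρ_obj/ρ_fluid = 2.698/3.352 = 0.805.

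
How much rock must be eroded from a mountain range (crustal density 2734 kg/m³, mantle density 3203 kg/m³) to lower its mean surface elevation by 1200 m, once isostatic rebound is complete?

Net drop Δ = e − u = e − e ρ_c/ρ_m = e (ρ_m − ρ_c)/ρ_m.
e = Δ ρ_m/(ρ_m − ρ_c) = 1200 m × 3203/469 = 8200 m.

8200 m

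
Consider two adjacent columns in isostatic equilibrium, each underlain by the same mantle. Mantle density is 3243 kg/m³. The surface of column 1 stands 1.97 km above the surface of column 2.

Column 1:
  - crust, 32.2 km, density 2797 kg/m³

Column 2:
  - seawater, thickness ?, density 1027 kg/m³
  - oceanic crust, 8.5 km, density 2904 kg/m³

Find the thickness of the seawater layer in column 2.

Take the compensation level at the base of the deeper column (depth z_c below the surface of column 1) and equate Σ ρ_i t_i down to z_c; mantle fills any gap and the z_c terms cancel.
Column 1: 32.2×2797 + (z_c − 32.2)×3243
Column 2: 1.97×0 + x×1027 + 8.5×2904 + (z_c − 1.97 − 8.5 − x)×3243
The z_c×3243 term appears on both sides and cancels. Collect the known terms of each column as K = Σ(ρt)_known − 3243 × (depth of known layers): K_1 = 90063.4 − 3243×32.2 = −14361.2; K_2 = 24684 − 3243×(1.97 + 8.5) = −9270.21.
Balance: K_1 = K_2 − x×(3243 − 1027), so x = (K_2 − K_1)/(3243 − 1027) = 5090.99/2216 = 2.3 km.

2.3 km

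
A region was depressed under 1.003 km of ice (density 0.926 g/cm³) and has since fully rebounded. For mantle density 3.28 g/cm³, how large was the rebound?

Removing the load lets mantle flow back in; uplift u satisfies ρ_ice t = ρ_m u.
u = t ρ_ice/ρ_m = 1.003 km × 0.926/3.28 = 0.283 km.

0.283 km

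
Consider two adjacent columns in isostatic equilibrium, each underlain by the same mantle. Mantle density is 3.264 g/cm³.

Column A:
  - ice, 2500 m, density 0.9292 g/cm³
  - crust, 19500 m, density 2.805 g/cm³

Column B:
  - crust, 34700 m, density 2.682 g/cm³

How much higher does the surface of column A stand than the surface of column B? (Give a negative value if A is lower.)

For any compensation level in the mantle, the mantle terms cancel and isostasy reduces to e = (Σt_A − Σt_B) − (Σ(ρt)_A − Σ(ρt)_B) / ρ_m.
Σt_A = 22000 m; Σt_B = 34700 m; Σ(ρt)_A = 57020.5; Σ(ρt)_B = 93065.4 (in m·g/cm³).
e = (22000 − 34700) − (57020.5 − 93065.4) / 3.264 = −1660 m.

−1660 m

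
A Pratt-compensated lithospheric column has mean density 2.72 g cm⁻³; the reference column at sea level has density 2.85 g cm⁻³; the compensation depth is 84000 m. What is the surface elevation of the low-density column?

ρ_ref D = ρ (D + h) → h = D (ρ_ref − ρ)/ρ.
h = 84000 m × (2.85 − 2.72)/2.72 = 4010 m.

4010 m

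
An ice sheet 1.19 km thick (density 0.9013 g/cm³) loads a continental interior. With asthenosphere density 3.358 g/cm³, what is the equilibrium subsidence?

Balancing pressure at the compensation depth: the ice load ρ_ice t is balanced by mantle displaced below, ρ_m s.
s = t ρ_ice / ρ_m = 1.19 km × 0.9013/3.358 = 0.319 km.

0.319 km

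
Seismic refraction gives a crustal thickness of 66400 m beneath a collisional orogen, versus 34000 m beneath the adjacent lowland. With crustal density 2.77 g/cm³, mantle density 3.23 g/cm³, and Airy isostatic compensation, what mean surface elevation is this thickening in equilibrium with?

4610 m

Excess crust Δ = 66400 m − 34000 m = 32400 m, split between elevation h and root r with h + r = Δ.
Airy balance ρ_c h = (ρ_m − ρ_c) r gives r = h ρ_c/(ρ_m − ρ_c), so h (1 + ρ_c/(ρ_m − ρ_c)) = Δ, i.e. h = Δ (ρ_m − ρ_c)/ρ_m.
h = 32400 m × 0.46/3.23 = 4610 m.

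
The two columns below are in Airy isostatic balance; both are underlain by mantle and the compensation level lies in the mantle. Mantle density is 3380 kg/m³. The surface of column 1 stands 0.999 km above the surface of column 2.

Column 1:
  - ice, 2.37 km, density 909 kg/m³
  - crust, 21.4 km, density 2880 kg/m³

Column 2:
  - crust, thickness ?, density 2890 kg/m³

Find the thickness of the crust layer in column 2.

26.9 km

Take the compensation level at the base of the deeper column (depth z_c below the surface of column 1) and equate Σ ρ_i t_i down to z_c; mantle fills any gap and the z_c terms cancel.
Column 1: 2.37×909 + 21.4×2880 + (z_c − 23.77)×3380
Column 2: 0.999×0 + x×2890 + (z_c − 0.999 − 0 − x)×3380
The z_c×3380 term appears on both sides and cancels. Collect the known terms of each column as K = Σ(ρt)_known − 3380 × (depth of known layers): K_1 = 63786.33 − 3380×23.77 = −16556.27; K_2 = 0 − 3380×(0.999 + 0) = −3376.62.
Balance: K_1 = K_2 − x×(3380 − 2890), so x = (K_2 − K_1)/(3380 − 2890) = 13179.6/490 = 26.9 km.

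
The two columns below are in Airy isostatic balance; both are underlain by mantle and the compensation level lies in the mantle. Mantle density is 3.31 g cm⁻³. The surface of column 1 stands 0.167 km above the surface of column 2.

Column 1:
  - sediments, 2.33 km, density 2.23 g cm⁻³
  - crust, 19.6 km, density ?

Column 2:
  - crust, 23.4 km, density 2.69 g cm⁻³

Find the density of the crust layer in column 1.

2.67 g cm⁻³

Take the compensation level at the base of the deeper column (depth z_c below the surface of column 1) and equate Σ ρ_i t_i down to z_c; mantle fills any gap and the z_c terms cancel.
Column 1: 2.33×2.23 + 19.6×ρ + (z_c − 21.93)×3.31
Column 2: 0.167×0 + 23.4×2.69 + (z_c − 0.167 − 23.4)×3.31
The z_c×3.31 term appears on both sides and cancels. Collect the known terms of each column as K = Σ(ρt)_known − 3.31 × (depth of known layers): K_1 = 5.1959 − 3.31×21.93 = −67.3924; K_2 = 62.946 − 3.31×(0.167 + 23.4) = −15.06077.
Balance: K_1 + 19.6×ρ = K_2, so ρ = (K_2 − K_1)/19.6 = 52.3316/19.6 = 2.67 g cm⁻³.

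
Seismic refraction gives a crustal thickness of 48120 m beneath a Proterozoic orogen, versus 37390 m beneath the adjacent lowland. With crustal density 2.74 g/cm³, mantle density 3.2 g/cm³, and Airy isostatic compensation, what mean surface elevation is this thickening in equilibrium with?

1540 m

Excess crust Δ = 48120 m − 37390 m = 10730 m, split between elevation h and root r with h + r = Δ.
Airy balance ρ_c h = (ρ_m − ρ_c) r gives r = h ρ_c/(ρ_m − ρ_c), so h (1 + ρ_c/(ρ_m − ρ_c)) = Δ, i.e. h = Δ (ρ_m − ρ_c)/ρ_m.
h = 10730 m × 0.46/3.2 = 1540 m.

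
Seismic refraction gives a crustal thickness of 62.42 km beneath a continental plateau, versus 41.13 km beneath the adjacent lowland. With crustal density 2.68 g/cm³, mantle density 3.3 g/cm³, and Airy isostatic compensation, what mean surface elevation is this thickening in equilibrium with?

Excess crust Δ = 62.42 km − 41.13 km = 21.29 km, split between elevation h and root r with h + r = Δ.
Airy balance ρ_c h = (ρ_m − ρ_c) r gives r = h ρ_c/(ρ_m − ρ_c), so h (1 + ρ_c/(ρ_m − ρ_c)) = Δ, i.e. h = Δ (ρ_m − ρ_c)/ρ_m.
h = 21.29 km × 0.62/3.3 = 4 km.

4 km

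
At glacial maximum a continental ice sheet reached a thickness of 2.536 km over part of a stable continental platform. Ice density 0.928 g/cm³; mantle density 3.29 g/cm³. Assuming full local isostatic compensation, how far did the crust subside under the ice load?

0.715 km

For local isostatic compensation: the ice load ρ_ice t is balanced by mantle displaced below, ρ_m s.
s = t ρ_ice / ρ_m = 2.536 km × 0.928/3.29 = 0.715 km.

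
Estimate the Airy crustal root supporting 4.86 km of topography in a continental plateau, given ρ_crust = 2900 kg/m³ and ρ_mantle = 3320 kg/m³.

33.6 km

Balancing pressure at the compensation depth: the weight of the topography is balanced by the buoyancy of the root, ρ_c h = (ρ_m − ρ_c) r.
r = h · ρ_c / (ρ_m − ρ_c) = 4.86 km × 2900 / (3320 − 2900) = 33.6 km.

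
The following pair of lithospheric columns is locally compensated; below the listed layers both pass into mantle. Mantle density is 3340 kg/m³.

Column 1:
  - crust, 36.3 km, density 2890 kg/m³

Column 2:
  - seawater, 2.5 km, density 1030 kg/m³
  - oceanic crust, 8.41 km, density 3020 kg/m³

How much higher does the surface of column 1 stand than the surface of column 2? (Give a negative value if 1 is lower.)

For any compensation level in the mantle, the mantle terms cancel and isostasy reduces to e = (Σt_1 − Σt_2) − (Σ(ρt)_1 − Σ(ρt)_2) / ρ_m.
Σt_1 = 36.3 km; Σt_2 = 10.91 km; Σ(ρt)_1 = 104907; Σ(ρt)_2 = 27973.2 (in km·kg/m³).
e = (36.3 − 10.91) − (104907 − 27973.2) / 3340 = 2.36 km.

2.36 km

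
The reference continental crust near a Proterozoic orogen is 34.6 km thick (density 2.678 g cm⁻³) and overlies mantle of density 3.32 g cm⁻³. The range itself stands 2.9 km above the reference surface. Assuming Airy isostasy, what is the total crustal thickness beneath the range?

49.6 km

Root depth r = h ρ_c / (ρ_m − ρ_c) = 2.9 km × 2.678 / 0.642 = 12.1 km.
Total thickness = T + h + r = 34.6 km + 2.9 km + 12.1 km = 49.6 km.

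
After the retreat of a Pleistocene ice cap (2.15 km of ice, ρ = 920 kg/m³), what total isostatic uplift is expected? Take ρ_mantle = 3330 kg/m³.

Removing the load lets mantle flow back in; uplift u satisfies ρ_ice t = ρ_m u.
u = t ρ_ice/ρ_m = 2.15 km × 920/3330 = 0.594 km.

0.594 km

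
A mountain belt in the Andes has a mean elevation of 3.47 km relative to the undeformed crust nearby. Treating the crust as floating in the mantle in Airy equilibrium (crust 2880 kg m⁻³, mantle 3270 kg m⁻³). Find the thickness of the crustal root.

25.6 km

For local isostatic compensation: the weight of the topography is balanced by the buoyancy of the root, ρ_c h = (ρ_m − ρ_c) r.
r = h · ρ_c / (ρ_m − ρ_c) = 3.47 km × 2880 / (3270 − 2880) = 25.6 km.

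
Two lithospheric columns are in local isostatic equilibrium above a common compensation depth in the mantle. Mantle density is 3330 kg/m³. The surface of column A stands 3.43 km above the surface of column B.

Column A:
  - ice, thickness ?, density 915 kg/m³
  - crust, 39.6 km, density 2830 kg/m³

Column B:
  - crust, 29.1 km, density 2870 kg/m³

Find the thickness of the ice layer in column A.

2.07 km

Take the compensation level at the base of the deeper column (depth z_c below the surface of column A) and equate Σ ρ_i t_i down to z_c; mantle fills any gap and the z_c terms cancel.
Column A: x×915 + 39.6×2830 + (z_c − 39.6 − x)×3330
Column B: 3.43×0 + 29.1×2870 + (z_c − 3.43 − 29.1)×3330
The z_c×3330 term appears on both sides and cancels. Collect the known terms of each column as K = Σ(ρt)_known − 3330 × (depth of known layers): K_A = 112068 − 3330×39.6 = −19800; K_B = 83517 − 3330×(3.43 + 29.1) = −24807.9.
Balance: K_A − x×(3330 − 915) = K_B, so x = (K_A − K_B)/(3330 − 915) = 5007.9/2415 = 2.07 km.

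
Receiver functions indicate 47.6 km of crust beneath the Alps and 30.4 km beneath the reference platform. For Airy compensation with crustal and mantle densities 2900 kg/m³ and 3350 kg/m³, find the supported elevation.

2.31 km

Excess crust Δ = 47.6 km − 30.4 km = 17.2 km, split between elevation h and root r with h + r = Δ.
Airy balance ρ_c h = (ρ_m − ρ_c) r gives r = h ρ_c/(ρ_m − ρ_c), so h (1 + ρ_c/(ρ_m − ρ_c)) = Δ, i.e. h = Δ (ρ_m − ρ_c)/ρ_m.
h = 17.2 km × 450/3350 = 2.31 km.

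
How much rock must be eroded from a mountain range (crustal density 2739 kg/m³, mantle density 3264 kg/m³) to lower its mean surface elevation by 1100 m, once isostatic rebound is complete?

Net drop Δ = e − u = e − e ρ_c/ρ_m = e (ρ_m − ρ_c)/ρ_m.
e = Δ ρ_m/(ρ_m − ρ_c) = 1100 m × 3264/525 = 6840 m.

6840 m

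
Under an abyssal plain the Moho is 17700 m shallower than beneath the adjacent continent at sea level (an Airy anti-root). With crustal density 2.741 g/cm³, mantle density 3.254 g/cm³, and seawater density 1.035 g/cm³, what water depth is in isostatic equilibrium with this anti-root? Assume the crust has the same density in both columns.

Replacing a thickness d of crust by seawater at the top must be balanced by replacing crust with mantle at the base: d (ρ_c − ρ_w) = a (ρ_m − ρ_c).
d = a (ρ_m − ρ_c)/(ρ_c − ρ_w) = 17700 m × 0.513/1.706 = 5320 m.

5320 m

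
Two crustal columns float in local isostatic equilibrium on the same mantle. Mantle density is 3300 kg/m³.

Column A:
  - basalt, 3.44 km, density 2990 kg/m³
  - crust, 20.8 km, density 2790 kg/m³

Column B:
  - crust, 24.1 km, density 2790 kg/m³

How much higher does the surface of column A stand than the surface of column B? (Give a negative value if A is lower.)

−0.187 km

For any compensation level in the mantle, the mantle terms cancel and isostasy reduces to e = (Σt_A − Σt_B) − (Σ(ρt)_A − Σ(ρt)_B) / ρ_m.
Σt_A = 24.24 km; Σt_B = 24.1 km; Σ(ρt)_A = 68317.6; Σ(ρt)_B = 67239 (in km·kg/m³).
e = (24.24 − 24.1) − (68317.6 − 67239) / 3300 = −0.187 km.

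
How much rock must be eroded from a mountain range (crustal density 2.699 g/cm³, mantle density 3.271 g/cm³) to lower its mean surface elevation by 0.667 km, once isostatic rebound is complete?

Net drop Δ = e − u = e − e ρ_c/ρ_m = e (ρ_m − ρ_c)/ρ_m.
e = Δ ρ_m/(ρ_m − ρ_c) = 0.667 km × 3.271/0.572 = 3.81 km.

3.81 km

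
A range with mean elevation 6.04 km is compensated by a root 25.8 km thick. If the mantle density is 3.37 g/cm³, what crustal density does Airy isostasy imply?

ρ_c h = (ρ_m − ρ_c) r → ρ_c (h + r) = ρ_m r → ρ_c = ρ_m r / (h + r).
ρ_c = 3.37 × 25.8 km / (6.04 km + 25.8 km) = 2.73 g/cm³.

2.73 g/cm³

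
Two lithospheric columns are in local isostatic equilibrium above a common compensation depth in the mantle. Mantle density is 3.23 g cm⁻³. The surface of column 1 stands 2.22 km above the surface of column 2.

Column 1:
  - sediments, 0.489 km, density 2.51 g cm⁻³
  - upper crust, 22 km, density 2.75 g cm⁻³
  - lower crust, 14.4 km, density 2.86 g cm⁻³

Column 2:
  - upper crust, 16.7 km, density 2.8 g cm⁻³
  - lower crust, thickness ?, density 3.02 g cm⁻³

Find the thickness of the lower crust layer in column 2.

8.99 km

Take the compensation level at the base of the deeper column (depth z_c below the surface of column 1) and equate Σ ρ_i t_i down to z_c; mantle fills any gap and the z_c terms cancel.
Column 1: 0.489×2.51 + 22×2.75 + 14.4×2.86 + (z_c − 36.889)×3.23
Column 2: 2.22×0 + 16.7×2.8 + x×3.02 + (z_c − 2.22 − 16.7 − x)×3.23
The z_c×3.23 term appears on both sides and cancels. Collect the known terms of each column as K = Σ(ρt)_known − 3.23 × (depth of known layers): K_1 = 102.91139 − 3.23×36.889 = −16.24008; K_2 = 46.76 − 3.23×(2.22 + 16.7) = −14.3516.
Balance: K_1 = K_2 − x×(3.23 − 3.02), so x = (K_2 − K_1)/(3.23 − 3.02) = 1.88848/0.21 = 8.99 km.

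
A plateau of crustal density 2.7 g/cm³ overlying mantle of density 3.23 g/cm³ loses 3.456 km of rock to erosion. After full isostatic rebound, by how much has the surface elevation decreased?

Rebound u = e ρ_c/ρ_m = 3.456 km × 2.7/3.23 = 2.889 km.
Net surface drop = e − u = 3.456 km − 2.889 km = e (ρ_m − ρ_c)/ρ_m = 0.567 km.

0.567 km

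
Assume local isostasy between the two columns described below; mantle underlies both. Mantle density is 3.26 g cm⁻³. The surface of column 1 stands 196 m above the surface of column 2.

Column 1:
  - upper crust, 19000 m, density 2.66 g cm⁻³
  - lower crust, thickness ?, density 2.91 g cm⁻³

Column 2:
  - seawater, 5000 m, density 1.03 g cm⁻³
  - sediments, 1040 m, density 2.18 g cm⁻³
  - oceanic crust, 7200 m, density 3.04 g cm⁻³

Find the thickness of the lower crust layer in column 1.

8850 m

Take the compensation level at the base of the deeper column (depth z_c below the surface of column 1) and equate Σ ρ_i t_i down to z_c; mantle fills any gap and the z_c terms cancel.
Column 1: 19000×2.66 + x×2.91 + (z_c − 19000 − x)×3.26
Column 2: 196×0 + 5000×1.03 + 1040×2.18 + 7200×3.04 + (z_c − 196 − 13240)×3.26
The z_c×3.26 term appears on both sides and cancels. Collect the known terms of each column as K = Σ(ρt)_known − 3.26 × (depth of known layers): K_1 = 50540 − 3.26×19000 = −11400; K_2 = 29305.2 − 3.26×(196 + 13240) = −14496.16.
Balance: K_1 − x×(3.26 − 2.91) = K_2, so x = (K_1 − K_2)/(3.26 − 2.91) = 3096.16/0.35 = 8850 m.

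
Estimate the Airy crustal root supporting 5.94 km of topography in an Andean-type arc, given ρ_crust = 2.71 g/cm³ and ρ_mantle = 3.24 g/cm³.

By Archimedes' principle applied to the lithosphere: the weight of the topography is balanced by the buoyancy of the root, ρ_c h = (ρ_m − ρ_c) r.
r = h · ρ_c / (ρ_m − ρ_c) = 5.94 km × 2.71 / (3.24 − 2.71) = 30.4 km.

30.4 km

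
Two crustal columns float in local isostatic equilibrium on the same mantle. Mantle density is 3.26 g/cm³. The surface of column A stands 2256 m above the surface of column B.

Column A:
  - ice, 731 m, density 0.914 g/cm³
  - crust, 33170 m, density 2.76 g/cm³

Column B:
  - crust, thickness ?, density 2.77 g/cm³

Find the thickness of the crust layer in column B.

Take the compensation level at the base of the deeper column (depth z_c below the surface of column A) and equate Σ ρ_i t_i down to z_c; mantle fills any gap and the z_c terms cancel.
Column A: 731×0.914 + 33170×2.76 + (z_c − 33901)×3.26
Column B: 2256×0 + x×2.77 + (z_c − 2256 − 0 − x)×3.26
The z_c×3.26 term appears on both sides and cancels. Collect the known terms of each column as K = Σ(ρt)_known − 3.26 × (depth of known layers): K_A = 92217.334 − 3.26×33901 = −18299.926; K_B = 0 − 3.26×(2256 + 0) = −7354.56.
Balance: K_A = K_B − x×(3.26 − 2.77), so x = (K_B − K_A)/(3.26 − 2.77) = 10945.4/0.49 = 22300 m.

22300 m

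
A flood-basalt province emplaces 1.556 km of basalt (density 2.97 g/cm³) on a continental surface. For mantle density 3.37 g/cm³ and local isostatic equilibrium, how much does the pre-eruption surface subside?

1.37 km

Subaerial loading: s = t ρ_load / ρ_m.
s = 1.556 km × 2.97/3.37 = 1.37 km.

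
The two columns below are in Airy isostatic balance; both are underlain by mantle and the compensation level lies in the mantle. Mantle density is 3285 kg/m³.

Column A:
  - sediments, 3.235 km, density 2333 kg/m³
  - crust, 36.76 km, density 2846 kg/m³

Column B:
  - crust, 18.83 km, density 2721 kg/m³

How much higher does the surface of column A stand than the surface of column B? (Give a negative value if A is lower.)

2.62 km

For any compensation level in the mantle, the mantle terms cancel and isostasy reduces to e = (Σt_A − Σt_B) − (Σ(ρt)_A − Σ(ρt)_B) / ρ_m.
Σt_A = 39.995 km; Σt_B = 18.83 km; Σ(ρt)_A = 112166.215; Σ(ρt)_B = 51236.43 (in km·kg/m³).
e = (39.995 − 18.83) − (112166.215 − 51236.43) / 3285 = 2.62 km.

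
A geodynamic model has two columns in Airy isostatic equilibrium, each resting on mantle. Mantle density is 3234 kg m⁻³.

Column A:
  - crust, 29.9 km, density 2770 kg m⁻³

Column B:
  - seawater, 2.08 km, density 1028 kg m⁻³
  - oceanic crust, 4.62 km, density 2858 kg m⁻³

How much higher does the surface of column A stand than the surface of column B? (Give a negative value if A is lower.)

2.33 km

For any compensation level in the mantle, the mantle terms cancel and isostasy reduces to e = (Σt_A − Σt_B) − (Σ(ρt)_A − Σ(ρt)_B) / ρ_m.
Σt_A = 29.9 km; Σt_B = 6.7 km; Σ(ρt)_A = 82823; Σ(ρt)_B = 15342.2 (in km·kg m⁻³).
e = (29.9 − 6.7) − (82823 − 15342.2) / 3234 = 2.33 km.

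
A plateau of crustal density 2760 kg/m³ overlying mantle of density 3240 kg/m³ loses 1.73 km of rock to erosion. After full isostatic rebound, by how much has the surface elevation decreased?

0.256 km

Rebound u = e ρ_c/ρ_m = 1.73 km × 2760/3240 = 1.474 km.
Net surface drop = e − u = 1.73 km − 1.474 km = e (ρ_m − ρ_c)/ρ_m = 0.256 km.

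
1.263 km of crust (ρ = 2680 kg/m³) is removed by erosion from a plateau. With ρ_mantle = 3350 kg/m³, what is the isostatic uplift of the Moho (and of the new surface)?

Unloading: uplift u = e ρ_c/ρ_m = 1.263 km × 2680/3350 = 1.01 km.

1.01 km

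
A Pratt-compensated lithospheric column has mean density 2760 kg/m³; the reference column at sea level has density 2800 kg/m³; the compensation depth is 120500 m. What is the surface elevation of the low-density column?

1750 m

ρ_ref D = ρ (D + h) → h = D (ρ_ref − ρ)/ρ.
h = 120500 m × (2800 − 2760)/2760 = 1750 m.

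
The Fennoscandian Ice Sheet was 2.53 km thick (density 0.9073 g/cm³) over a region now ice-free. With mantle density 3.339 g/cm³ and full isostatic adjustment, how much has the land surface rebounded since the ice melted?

Removing the load lets mantle flow back in; uplift u satisfies ρ_ice t = ρ_m u.
u = t ρ_ice/ρ_m = 2.53 km × 0.9073/3.339 = 0.687 km.

0.687 km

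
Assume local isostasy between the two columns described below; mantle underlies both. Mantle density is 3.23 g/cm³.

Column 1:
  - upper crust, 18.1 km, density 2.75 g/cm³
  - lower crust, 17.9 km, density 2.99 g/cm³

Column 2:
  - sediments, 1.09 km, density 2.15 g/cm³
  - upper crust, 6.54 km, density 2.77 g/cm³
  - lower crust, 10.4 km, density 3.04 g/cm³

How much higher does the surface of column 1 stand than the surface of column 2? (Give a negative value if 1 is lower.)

2.11 km

For any compensation level in the mantle, the mantle terms cancel and isostasy reduces to e = (Σt_1 − Σt_2) − (Σ(ρt)_1 − Σ(ρt)_2) / ρ_m.
Σt_1 = 36 km; Σt_2 = 18.03 km; Σ(ρt)_1 = 103.296; Σ(ρt)_2 = 52.0753 (in km·g/cm³).
e = (36 − 18.03) − (103.296 − 52.0753) / 3.23 = 2.11 km.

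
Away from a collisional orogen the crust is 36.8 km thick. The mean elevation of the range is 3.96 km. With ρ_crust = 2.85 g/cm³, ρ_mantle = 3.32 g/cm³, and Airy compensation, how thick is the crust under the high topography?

64.8 km

Root depth r = h ρ_c / (ρ_m − ρ_c) = 3.96 km × 2.85 / 0.47 = 24.01 km.
Total thickness = T + h + r = 36.8 km + 3.96 km + 24.01 km = 64.8 km.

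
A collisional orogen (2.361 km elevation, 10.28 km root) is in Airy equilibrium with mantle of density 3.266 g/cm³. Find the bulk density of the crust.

2.66 g/cm³

ρ_c h = (ρ_m − ρ_c) r → ρ_c (h + r) = ρ_m r → ρ_c = ρ_m r / (h + r).
ρ_c = 3.266 × 10.28 km / (2.361 km + 10.28 km) = 2.66 g/cm³.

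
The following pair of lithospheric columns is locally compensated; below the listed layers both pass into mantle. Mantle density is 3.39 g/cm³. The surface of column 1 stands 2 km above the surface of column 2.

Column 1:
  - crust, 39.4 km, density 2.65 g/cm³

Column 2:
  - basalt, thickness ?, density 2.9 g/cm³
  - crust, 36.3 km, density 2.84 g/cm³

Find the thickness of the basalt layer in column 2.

Take the compensation level at the base of the deeper column (depth z_c below the surface of column 1) and equate Σ ρ_i t_i down to z_c; mantle fills any gap and the z_c terms cancel.
Column 1: 39.4×2.65 + (z_c − 39.4)×3.39
Column 2: 2×0 + x×2.9 + 36.3×2.84 + (z_c − 2 − 36.3 − x)×3.39
The z_c×3.39 term appears on both sides and cancels. Collect the known terms of each column as K = Σ(ρt)_known − 3.39 × (depth of known layers): K_1 = 104.41 − 3.39×39.4 = −29.156; K_2 = 103.092 − 3.39×(2 + 36.3) = −26.745.
Balance: K_1 = K_2 − x×(3.39 − 2.9), so x = (K_2 − K_1)/(3.39 − 2.9) = 2.411/0.49 = 4.92 km.

4.92 km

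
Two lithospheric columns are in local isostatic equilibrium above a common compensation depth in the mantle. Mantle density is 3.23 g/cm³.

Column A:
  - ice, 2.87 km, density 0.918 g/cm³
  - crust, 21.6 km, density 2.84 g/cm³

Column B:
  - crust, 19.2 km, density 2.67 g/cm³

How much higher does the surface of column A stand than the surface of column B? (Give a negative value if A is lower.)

1.33 km

For any compensation level in the mantle, the mantle terms cancel and isostasy reduces to e = (Σt_A − Σt_B) − (Σ(ρt)_A − Σ(ρt)_B) / ρ_m.
Σt_A = 24.47 km; Σt_B = 19.2 km; Σ(ρt)_A = 63.97866; Σ(ρt)_B = 51.264 (in km·g/cm³).
e = (24.47 − 19.2) − (63.97866 − 51.264) / 3.23 = 1.33 km.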